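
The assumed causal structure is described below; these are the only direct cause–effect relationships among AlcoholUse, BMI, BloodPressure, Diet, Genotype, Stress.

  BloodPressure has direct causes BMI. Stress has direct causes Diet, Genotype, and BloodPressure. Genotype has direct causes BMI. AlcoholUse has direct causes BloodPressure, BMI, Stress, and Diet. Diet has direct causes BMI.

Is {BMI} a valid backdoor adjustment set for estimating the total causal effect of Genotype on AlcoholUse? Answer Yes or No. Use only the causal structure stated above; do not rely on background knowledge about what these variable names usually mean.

Yes

Backdoor paths from Genotype to AlcoholUse (paths whose first edge points into Genotype):
  P1: Genotype <- BMI -> BloodPressure -> Stress <- Diet -> AlcoholUse
  P2: Genotype <- BMI -> BloodPressure -> Stress -> AlcoholUse
  P3: Genotype <- BMI -> BloodPressure -> AlcoholUse
  P4: Genotype <- BMI -> Diet -> Stress <- BloodPressure -> AlcoholUse
  P5: Genotype <- BMI -> Diet -> Stress -> AlcoholUse
  P6: Genotype <- BMI -> Diet -> AlcoholUse
  P7: Genotype <- BMI -> AlcoholUse
Condition 1 (no descendant of Genotype in the set): holds — descendants of Genotype are {AlcoholUse, Stress}; none are in {BMI}.
Condition 2 (every backdoor path blocked by {BMI}):
  P1: blocked at fork node BMI ∈ conditioning set.
  P2: blocked at fork node BMI ∈ conditioning set.
  P3: blocked at fork node BMI ∈ conditioning set.
  P4: blocked at fork node BMI ∈ conditioning set.
  P5: blocked at fork node BMI ∈ conditioning set.
  P6: blocked at fork node BMI ∈ conditioning set.
  P7: blocked at fork node BMI ∈ conditioning set.
{BMI} satisfies the backdoor criterion.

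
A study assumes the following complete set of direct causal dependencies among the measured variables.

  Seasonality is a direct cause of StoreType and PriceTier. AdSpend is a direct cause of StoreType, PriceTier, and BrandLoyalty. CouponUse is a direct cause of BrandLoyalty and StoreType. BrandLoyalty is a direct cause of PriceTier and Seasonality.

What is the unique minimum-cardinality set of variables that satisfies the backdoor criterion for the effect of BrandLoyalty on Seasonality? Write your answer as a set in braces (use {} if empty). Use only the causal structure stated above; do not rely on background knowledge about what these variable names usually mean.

Variables eligible for adjustment (non-descendants of BrandLoyalty, excluding BrandLoyalty and Seasonality): {AdSpend, CouponUse}.
Backdoor paths from BrandLoyalty to Seasonality:
  P1: BrandLoyalty <- AdSpend -> PriceTier <- Seasonality
  P2: BrandLoyalty <- AdSpend -> StoreType <- Seasonality
  P3: BrandLoyalty <- CouponUse -> StoreType <- AdSpend -> PriceTier <- Seasonality
  P4: BrandLoyalty <- CouponUse -> StoreType <- Seasonality
Each backdoor path contains an unconditioned collider, so every path is already blocked with the empty conditioning set:
  P1: blocked at collider PriceTier (neither it nor any descendant is in the conditioning set).
  P2: blocked at collider StoreType (neither it nor any descendant is in the conditioning set).
  P3: blocked at collider StoreType (neither it nor any descendant is in the conditioning set).
  P4: blocked at collider StoreType (neither it nor any descendant is in the conditioning set).
The empty set is therefore the unique smallest valid set.

{}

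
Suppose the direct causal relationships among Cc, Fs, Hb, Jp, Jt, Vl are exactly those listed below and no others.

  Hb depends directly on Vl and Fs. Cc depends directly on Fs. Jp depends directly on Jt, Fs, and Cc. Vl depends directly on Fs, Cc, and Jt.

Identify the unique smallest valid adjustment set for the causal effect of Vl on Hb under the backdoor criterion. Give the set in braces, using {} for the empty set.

Variables eligible for adjustment (non-descendants of Vl, excluding Vl and Hb): {Cc, Fs, Jp, Jt}.
Backdoor paths from Vl to Hb:
  P1: Vl <- Jt -> Jp <- Fs -> Hb
  P2: Vl <- Jt -> Jp <- Cc <- Fs -> Hb
  P3: Vl <- Fs -> Hb
  P4: Vl <- Cc <- Fs -> Hb
  P5: Vl <- Cc -> Jp <- Fs -> Hb
The empty set is not sufficient: P3 (Vl <- Fs -> Hb) has no collider blocking it and no conditioned non-collider, so it is open.
Try {Fs}:
  P1: blocked at collider Jp (neither it nor any descendant is in the conditioning set).
  P2: blocked at collider Jp (neither it nor any descendant is in the conditioning set).
  P3: blocked at fork node Fs ∈ conditioning set.
  P4: blocked at fork node Fs ∈ conditioning set.
  P5: blocked at collider Jp (neither it nor any descendant is in the conditioning set).
{Fs} contains no descendant of Vl and blocks every backdoor path.
No other singleton works — e.g. {Jt} leaves P3 open — so {Fs} is the unique smallest valid adjustment set.

{Fs}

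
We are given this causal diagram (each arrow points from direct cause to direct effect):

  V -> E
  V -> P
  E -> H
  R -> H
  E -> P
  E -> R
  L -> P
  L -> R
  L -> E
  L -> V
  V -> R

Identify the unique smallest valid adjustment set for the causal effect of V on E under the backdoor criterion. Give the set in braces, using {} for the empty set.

Variables eligible for adjustment (non-descendants of V, excluding V and E): {L}.
Backdoor paths from V to E:
  P1: V <- L -> E
  P2: V <- L -> R <- E
  P3: V <- L -> R -> H <- E
  P4: V <- L -> P <- E
The empty set is not sufficient: P1 (V <- L -> E) has no collider blocking it and no conditioned non-collider, so it is open.
Try {L}:
  P1: blocked at fork node L ∈ conditioning set.
  P2: blocked at fork node L ∈ conditioning set.
  P3: blocked at fork node L ∈ conditioning set.
  P4: blocked at fork node L ∈ conditioning set.
{L} contains no descendant of V and blocks every backdoor path.
{L} is the unique smallest valid adjustment set.

{L}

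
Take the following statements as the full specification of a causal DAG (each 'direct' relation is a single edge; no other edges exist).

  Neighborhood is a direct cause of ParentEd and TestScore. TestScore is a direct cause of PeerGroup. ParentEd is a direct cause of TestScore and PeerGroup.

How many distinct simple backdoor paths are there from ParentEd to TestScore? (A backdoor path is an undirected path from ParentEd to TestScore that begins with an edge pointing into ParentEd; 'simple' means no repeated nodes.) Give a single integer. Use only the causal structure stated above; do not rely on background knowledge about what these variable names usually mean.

1

A backdoor path from ParentEd to TestScore is any simple undirected path whose first edge points into ParentEd (i.e. leaves ParentEd via a parent).
Parents of ParentEd: {Neighborhood}.
Enumerating:
  P1: ParentEd <- Neighborhood -> TestScore
That exhausts the simple backdoor paths. Count: 1.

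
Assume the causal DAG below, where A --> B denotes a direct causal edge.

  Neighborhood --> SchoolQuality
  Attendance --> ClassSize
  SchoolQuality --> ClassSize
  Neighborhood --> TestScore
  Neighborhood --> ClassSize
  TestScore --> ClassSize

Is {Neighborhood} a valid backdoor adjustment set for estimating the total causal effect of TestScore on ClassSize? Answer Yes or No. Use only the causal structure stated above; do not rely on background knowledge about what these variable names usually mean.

Yes

Backdoor paths from TestScore to ClassSize (paths whose first edge points into TestScore):
  P1: TestScore <- Neighborhood -> SchoolQuality -> ClassSize
  P2: TestScore <- Neighborhood -> ClassSize
Condition 1 (no descendant of TestScore in the set): holds — descendants of TestScore are {ClassSize}; none are in {Neighborhood}.
Condition 2 (every backdoor path blocked by {Neighborhood}):
  P1: blocked at fork node Neighborhood ∈ conditioning set.
  P2: blocked at fork node Neighborhood ∈ conditioning set.
{Neighborhood} satisfies the backdoor criterion.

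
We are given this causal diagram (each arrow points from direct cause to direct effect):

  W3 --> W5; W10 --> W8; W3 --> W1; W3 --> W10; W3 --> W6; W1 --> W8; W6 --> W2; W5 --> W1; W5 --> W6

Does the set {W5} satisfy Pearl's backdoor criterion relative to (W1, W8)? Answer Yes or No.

Backdoor paths from W1 to W8 (paths whose first edge points into W1):
  P1: W1 <- W3 -> W10 -> W8
  P2: W1 <- W5 <- W3 -> W10 -> W8
  P3: W1 <- W5 -> W6 <- W3 -> W10 -> W8
Condition 1 (no descendant of W1 in the set): holds — descendants of W1 are {W8}; none are in {W5}.
Condition 2 (every backdoor path blocked by {W5}):
  P1: open — no interior node is in the conditioning set.
  P2: blocked at chain node W5 ∈ conditioning set.
  P3: blocked at fork node W5 ∈ conditioning set.
{W5} does not satisfy the backdoor criterion.

No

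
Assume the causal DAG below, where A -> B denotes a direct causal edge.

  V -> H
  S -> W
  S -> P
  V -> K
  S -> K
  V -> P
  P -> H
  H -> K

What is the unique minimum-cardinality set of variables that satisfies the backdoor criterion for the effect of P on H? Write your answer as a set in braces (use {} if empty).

Variables eligible for adjustment (non-descendants of P, excluding P and H): {S, V, W}.
Backdoor paths from P to H:
  P1: P <- S -> K <- V -> H
  P2: P <- S -> K <- H
  P3: P <- V -> H
  P4: P <- V -> K <- H
The empty set is not sufficient: P3 (P <- V -> H) has no collider blocking it and no conditioned non-collider, so it is open.
Try {V}:
  P1: blocked at collider K (neither it nor any descendant is in the conditioning set).
  P2: blocked at collider K (neither it nor any descendant is in the conditioning set).
  P3: blocked at fork node V ∈ conditioning set.
  P4: blocked at fork node V ∈ conditioning set.
{V} contains no descendant of P and blocks every backdoor path.
No other singleton works — e.g. {S} leaves P3 open — so {V} is the unique smallest valid adjustment set.

{V}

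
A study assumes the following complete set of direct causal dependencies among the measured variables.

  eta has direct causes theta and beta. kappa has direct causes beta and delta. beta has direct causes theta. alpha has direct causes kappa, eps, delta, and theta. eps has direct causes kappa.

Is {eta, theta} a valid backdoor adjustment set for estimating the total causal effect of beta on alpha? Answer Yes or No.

No

Backdoor paths from beta to alpha (paths whose first edge points into beta):
  P1: beta <- theta -> alpha
Condition 1 (no descendant of beta in the set): FAILS — eta is a descendant of beta.
Condition 2 (every backdoor path blocked by {eta, theta}):
  P1: blocked at fork node theta ∈ conditioning set.
{eta, theta} does not satisfy the backdoor criterion.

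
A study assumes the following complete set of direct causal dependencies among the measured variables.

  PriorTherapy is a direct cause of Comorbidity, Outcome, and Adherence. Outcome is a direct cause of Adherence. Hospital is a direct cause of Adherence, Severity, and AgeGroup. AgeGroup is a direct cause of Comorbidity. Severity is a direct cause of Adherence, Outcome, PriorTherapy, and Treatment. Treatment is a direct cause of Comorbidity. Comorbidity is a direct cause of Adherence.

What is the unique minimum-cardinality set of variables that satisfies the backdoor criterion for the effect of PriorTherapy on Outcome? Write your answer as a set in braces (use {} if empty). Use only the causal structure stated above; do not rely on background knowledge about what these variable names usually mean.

Variables eligible for adjustment (non-descendants of PriorTherapy, excluding PriorTherapy and Outcome): {AgeGroup, Hospital, Severity, Treatment}.
Backdoor paths from PriorTherapy to Outcome:
  P1: PriorTherapy <- Severity <- Hospital -> AgeGroup -> Comorbidity -> Adherence <- Outcome
  P2: PriorTherapy <- Severity <- Hospital -> Adherence <- Outcome
  P3: PriorTherapy <- Severity -> Treatment -> Comorbidity <- AgeGroup <- Hospital -> Adherence <- Outcome
  P4: PriorTherapy <- Severity -> Treatment -> Comorbidity -> Adherence <- Outcome
  P5: PriorTherapy <- Severity -> Outcome
  P6: PriorTherapy <- Severity -> Adherence <- Outcome
The empty set is not sufficient: P5 (PriorTherapy <- Severity -> Outcome) has no collider blocking it and no conditioned non-collider, so it is open.
Try {Severity}:
  P1: blocked at chain node Severity ∈ conditioning set.
  P2: blocked at chain node Severity ∈ conditioning set.
  P3: blocked at fork node Severity ∈ conditioning set.
  P4: blocked at fork node Severity ∈ conditioning set.
  P5: blocked at fork node Severity ∈ conditioning set.
  P6: blocked at fork node Severity ∈ conditioning set.
{Severity} contains no descendant of PriorTherapy and blocks every backdoor path.
No other singleton works — e.g. {Hospital} leaves P5 open — so {Severity} is the unique smallest valid adjustment set.

{Severity}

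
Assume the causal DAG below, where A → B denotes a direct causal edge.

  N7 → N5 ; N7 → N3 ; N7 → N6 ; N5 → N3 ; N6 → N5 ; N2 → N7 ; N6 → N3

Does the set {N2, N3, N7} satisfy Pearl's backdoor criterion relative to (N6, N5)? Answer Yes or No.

No

Backdoor paths from N6 to N5 (paths whose first edge points into N6):
  P1: N6 <- N7 -> N5
  P2: N6 <- N7 -> N3 <- N5
Condition 1 (no descendant of N6 in the set): FAILS — N3 is a descendant of N6.
Condition 2 (every backdoor path blocked by {N2, N3, N7}):
  P1: blocked at fork node N7 ∈ conditioning set.
  P2: blocked at fork node N7 ∈ conditioning set.
{N2, N3, N7} does not satisfy the backdoor criterion.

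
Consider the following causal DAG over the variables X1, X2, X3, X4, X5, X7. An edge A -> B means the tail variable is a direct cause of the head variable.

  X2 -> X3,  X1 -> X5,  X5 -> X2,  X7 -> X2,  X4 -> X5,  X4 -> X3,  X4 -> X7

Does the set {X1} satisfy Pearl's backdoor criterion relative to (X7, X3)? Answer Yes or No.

No

Backdoor paths from X7 to X3 (paths whose first edge points into X7):
  P1: X7 <- X4 -> X5 -> X2 -> X3
  P2: X7 <- X4 -> X3
Condition 1 (no descendant of X7 in the set): holds — descendants of X7 are {X2, X3}; none are in {X1}.
Condition 2 (every backdoor path blocked by {X1}):
  P1: open — no interior node is in the conditioning set.
  P2: open — no interior node is in the conditioning set.
{X1} does not satisfy the backdoor criterion.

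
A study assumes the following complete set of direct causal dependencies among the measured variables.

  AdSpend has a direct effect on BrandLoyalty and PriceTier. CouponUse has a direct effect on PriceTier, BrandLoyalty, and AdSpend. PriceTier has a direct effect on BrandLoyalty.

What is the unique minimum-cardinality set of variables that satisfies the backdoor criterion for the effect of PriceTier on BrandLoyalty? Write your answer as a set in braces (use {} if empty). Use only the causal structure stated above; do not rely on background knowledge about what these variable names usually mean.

{AdSpend, CouponUse}

Variables eligible for adjustment (non-descendants of PriceTier, excluding PriceTier and BrandLoyalty): {AdSpend, CouponUse}.
Backdoor paths from PriceTier to BrandLoyalty:
  P1: PriceTier <- CouponUse -> AdSpend -> BrandLoyalty
  P2: PriceTier <- CouponUse -> BrandLoyalty
  P3: PriceTier <- AdSpend <- CouponUse -> BrandLoyalty
  P4: PriceTier <- AdSpend -> BrandLoyalty
The empty set is not sufficient: P1 (PriceTier <- CouponUse -> AdSpend -> BrandLoyalty) has no collider blocking it and no conditioned non-collider, so it is open.
Try {AdSpend, CouponUse}:
  P1: blocked at fork node CouponUse ∈ conditioning set.
  P2: blocked at fork node CouponUse ∈ conditioning set.
  P3: blocked at chain node AdSpend ∈ conditioning set.
  P4: blocked at fork node AdSpend ∈ conditioning set.
{AdSpend, CouponUse} contains no descendant of PriceTier and blocks every backdoor path.
Every element of {AdSpend, CouponUse} is needed (dropping AdSpend leaves P4 open; dropping CouponUse leaves P2 open), so no proper subset is valid.
Among all size-2 subsets of the eligible variables, only {AdSpend, CouponUse} blocks every backdoor path, so it is the unique smallest valid adjustment set.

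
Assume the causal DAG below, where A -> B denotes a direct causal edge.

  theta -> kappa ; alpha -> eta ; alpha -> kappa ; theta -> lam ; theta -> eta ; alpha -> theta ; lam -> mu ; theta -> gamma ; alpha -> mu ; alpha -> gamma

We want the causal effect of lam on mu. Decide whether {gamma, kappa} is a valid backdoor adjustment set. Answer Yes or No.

No

Backdoor paths from lam to mu (paths whose first edge points into lam):
  P1: lam <- theta <- alpha -> mu
  P2: lam <- theta -> gamma <- alpha -> mu
  P3: lam <- theta -> kappa <- alpha -> mu
  P4: lam <- theta -> eta <- alpha -> mu
Condition 1 (no descendant of lam in the set): holds — descendants of lam are {mu}; none are in {gamma, kappa}.
Condition 2 (every backdoor path blocked by {gamma, kappa}):
  P1: open — no interior node is in the conditioning set.
  P2: open — collider(s) gamma are conditioned on (or have a conditioned descendant) and no non-collider on the path is in the set.
  P3: open — collider(s) kappa are conditioned on (or have a conditioned descendant) and no non-collider on the path is in the set.
  P4: blocked at collider eta (neither it nor any descendant is in the conditioning set).
{gamma, kappa} does not satisfy the backdoor criterion.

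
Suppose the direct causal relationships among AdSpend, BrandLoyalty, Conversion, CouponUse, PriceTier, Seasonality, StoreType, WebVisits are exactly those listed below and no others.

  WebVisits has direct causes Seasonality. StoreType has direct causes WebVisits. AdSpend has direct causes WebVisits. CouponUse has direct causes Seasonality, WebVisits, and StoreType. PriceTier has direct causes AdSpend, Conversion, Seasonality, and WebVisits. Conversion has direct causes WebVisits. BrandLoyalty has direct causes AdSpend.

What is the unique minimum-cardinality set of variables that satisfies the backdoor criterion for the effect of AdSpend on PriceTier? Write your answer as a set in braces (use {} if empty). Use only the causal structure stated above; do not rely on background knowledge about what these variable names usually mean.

{WebVisits}

Variables eligible for adjustment (non-descendants of AdSpend, excluding AdSpend and PriceTier): {Conversion, CouponUse, Seasonality, StoreType, WebVisits}.
Backdoor paths from AdSpend to PriceTier:
  P1: AdSpend <- WebVisits <- Seasonality -> PriceTier
  P2: AdSpend <- WebVisits -> StoreType -> CouponUse <- Seasonality -> PriceTier
  P3: AdSpend <- WebVisits -> Conversion -> PriceTier
  P4: AdSpend <- WebVisits -> PriceTier
  P5: AdSpend <- WebVisits -> CouponUse <- Seasonality -> PriceTier
The empty set is not sufficient: P1 (AdSpend <- WebVisits <- Seasonality -> PriceTier) has no collider blocking it and no conditioned non-collider, so it is open.
Try {WebVisits}:
  P1: blocked at chain node WebVisits ∈ conditioning set.
  P2: blocked at fork node WebVisits ∈ conditioning set.
  P3: blocked at fork node WebVisits ∈ conditioning set.
  P4: blocked at fork node WebVisits ∈ conditioning set.
  P5: blocked at fork node WebVisits ∈ conditioning set.
{WebVisits} contains no descendant of AdSpend and blocks every backdoor path.
No other singleton works — e.g. {Seasonality} leaves P3 open — so {WebVisits} is the unique smallest valid adjustment set.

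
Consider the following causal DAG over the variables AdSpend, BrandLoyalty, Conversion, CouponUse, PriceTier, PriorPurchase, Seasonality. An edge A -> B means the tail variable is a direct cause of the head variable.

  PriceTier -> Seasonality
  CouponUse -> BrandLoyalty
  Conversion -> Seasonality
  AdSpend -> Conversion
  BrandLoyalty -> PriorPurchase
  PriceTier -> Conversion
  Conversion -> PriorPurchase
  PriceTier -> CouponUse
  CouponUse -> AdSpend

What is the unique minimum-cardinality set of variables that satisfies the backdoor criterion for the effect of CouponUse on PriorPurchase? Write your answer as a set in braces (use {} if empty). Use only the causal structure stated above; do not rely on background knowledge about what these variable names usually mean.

{PriceTier}

Variables eligible for adjustment (non-descendants of CouponUse, excluding CouponUse and PriorPurchase): {PriceTier}.
Backdoor paths from CouponUse to PriorPurchase:
  P1: CouponUse <- PriceTier -> Conversion -> PriorPurchase
  P2: CouponUse <- PriceTier -> Seasonality <- Conversion -> PriorPurchase
The empty set is not sufficient: P1 (CouponUse <- PriceTier -> Conversion -> PriorPurchase) has no collider blocking it and no conditioned non-collider, so it is open.
Try {PriceTier}:
  P1: blocked at fork node PriceTier ∈ conditioning set.
  P2: blocked at fork node PriceTier ∈ conditioning set.
{PriceTier} contains no descendant of CouponUse and blocks every backdoor path.
{PriceTier} is the unique smallest valid adjustment set.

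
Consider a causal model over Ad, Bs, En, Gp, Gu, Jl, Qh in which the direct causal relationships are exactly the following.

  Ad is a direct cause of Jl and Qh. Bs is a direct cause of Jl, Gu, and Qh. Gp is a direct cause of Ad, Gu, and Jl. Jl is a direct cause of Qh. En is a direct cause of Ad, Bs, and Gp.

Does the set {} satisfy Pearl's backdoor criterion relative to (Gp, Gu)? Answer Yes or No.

No

Backdoor paths from Gp to Gu (paths whose first edge points into Gp):
  P1: Gp <- En -> Ad -> Jl <- Bs -> Gu
  P2: Gp <- En -> Ad -> Jl -> Qh <- Bs -> Gu
  P3: Gp <- En -> Ad -> Qh <- Bs -> Gu
  P4: Gp <- En -> Ad -> Qh <- Jl <- Bs -> Gu
  P5: Gp <- En -> Bs -> Gu
Condition 1 (no descendant of Gp in the set): holds — descendants of Gp are {Ad, Gu, Jl, Qh}; none are in {}.
Condition 2 (every backdoor path blocked by {}):
  P1: blocked at collider Jl (neither it nor any descendant is in the conditioning set).
  P2: blocked at collider Qh (neither it nor any descendant is in the conditioning set).
  P3: blocked at collider Qh (neither it nor any descendant is in the conditioning set).
  P4: blocked at collider Qh (neither it nor any descendant is in the conditioning set).
  P5: open — no interior node is in the conditioning set.
{} does not satisfy the backdoor criterion.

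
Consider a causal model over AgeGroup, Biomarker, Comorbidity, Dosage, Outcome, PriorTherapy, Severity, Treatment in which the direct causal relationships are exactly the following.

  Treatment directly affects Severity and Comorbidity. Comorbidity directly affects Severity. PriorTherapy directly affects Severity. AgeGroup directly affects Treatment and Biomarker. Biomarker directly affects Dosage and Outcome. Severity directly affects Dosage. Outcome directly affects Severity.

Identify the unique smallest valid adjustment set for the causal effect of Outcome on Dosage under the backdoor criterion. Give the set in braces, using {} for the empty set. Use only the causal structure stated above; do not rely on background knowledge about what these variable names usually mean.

{Biomarker}

Variables eligible for adjustment (non-descendants of Outcome, excluding Outcome and Dosage): {AgeGroup, Biomarker, Comorbidity, PriorTherapy, Treatment}.
Backdoor paths from Outcome to Dosage:
  P1: Outcome <- Biomarker <- AgeGroup -> Treatment -> Comorbidity -> Severity -> Dosage
  P2: Outcome <- Biomarker <- AgeGroup -> Treatment -> Severity -> Dosage
  P3: Outcome <- Biomarker -> Dosage
The empty set is not sufficient: P1 (Outcome <- Biomarker <- AgeGroup -> Treatment -> Comorbidity -> Severity -> Dosage) has no collider blocking it and no conditioned non-collider, so it is open.
Try {Biomarker}:
  P1: blocked at chain node Biomarker ∈ conditioning set.
  P2: blocked at chain node Biomarker ∈ conditioning set.
  P3: blocked at fork node Biomarker ∈ conditioning set.
{Biomarker} contains no descendant of Outcome and blocks every backdoor path.
No other singleton works — e.g. {AgeGroup} leaves P3 open — so {Biomarker} is the unique smallest valid adjustment set.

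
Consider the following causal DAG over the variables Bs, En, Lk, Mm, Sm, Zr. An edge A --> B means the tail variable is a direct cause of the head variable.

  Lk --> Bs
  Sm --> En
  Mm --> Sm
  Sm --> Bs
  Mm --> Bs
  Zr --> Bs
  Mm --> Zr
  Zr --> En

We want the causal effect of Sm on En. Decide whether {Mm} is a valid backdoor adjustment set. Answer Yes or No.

Yes

Backdoor paths from Sm to En (paths whose first edge points into Sm):
  P1: Sm <- Mm -> Zr -> En
  P2: Sm <- Mm -> Bs <- Zr -> En
Condition 1 (no descendant of Sm in the set): holds — descendants of Sm are {Bs, En}; none are in {Mm}.
Condition 2 (every backdoor path blocked by {Mm}):
  P1: blocked at fork node Mm ∈ conditioning set.
  P2: blocked at fork node Mm ∈ conditioning set.
{Mm} satisfies the backdoor criterion.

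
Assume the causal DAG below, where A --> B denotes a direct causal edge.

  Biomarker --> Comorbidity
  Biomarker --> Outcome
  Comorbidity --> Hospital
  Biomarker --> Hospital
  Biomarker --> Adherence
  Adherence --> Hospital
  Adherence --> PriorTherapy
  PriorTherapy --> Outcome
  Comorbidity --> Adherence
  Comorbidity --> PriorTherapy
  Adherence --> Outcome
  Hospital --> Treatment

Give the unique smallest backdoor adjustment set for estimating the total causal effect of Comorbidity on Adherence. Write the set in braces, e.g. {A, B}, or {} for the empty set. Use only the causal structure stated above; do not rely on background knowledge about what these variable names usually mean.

Variables eligible for adjustment (non-descendants of Comorbidity, excluding Comorbidity and Adherence): {Biomarker}.
Backdoor paths from Comorbidity to Adherence:
  P1: Comorbidity <- Biomarker -> Adherence
  P2: Comorbidity <- Biomarker -> Hospital <- Adherence
  P3: Comorbidity <- Biomarker -> Outcome <- Adherence
  P4: Comorbidity <- Biomarker -> Outcome <- PriorTherapy <- Adherence
The empty set is not sufficient: P1 (Comorbidity <- Biomarker -> Adherence) has no collider blocking it and no conditioned non-collider, so it is open.
Try {Biomarker}:
  P1: blocked at fork node Biomarker ∈ conditioning set.
  P2: blocked at fork node Biomarker ∈ conditioning set.
  P3: blocked at fork node Biomarker ∈ conditioning set.
  P4: blocked at fork node Biomarker ∈ conditioning set.
{Biomarker} contains no descendant of Comorbidity and blocks every backdoor path.
{Biomarker} is the unique smallest valid adjustment set.

{Biomarker}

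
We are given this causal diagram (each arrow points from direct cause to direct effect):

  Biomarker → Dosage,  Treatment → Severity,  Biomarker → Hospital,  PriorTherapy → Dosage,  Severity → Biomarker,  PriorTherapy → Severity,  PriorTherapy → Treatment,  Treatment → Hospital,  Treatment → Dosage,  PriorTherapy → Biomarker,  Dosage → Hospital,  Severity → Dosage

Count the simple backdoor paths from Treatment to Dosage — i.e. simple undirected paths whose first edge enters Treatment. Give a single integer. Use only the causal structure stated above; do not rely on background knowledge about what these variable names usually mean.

7

A backdoor path from Treatment to Dosage is any simple undirected path whose first edge points into Treatment (i.e. leaves Treatment via a parent).
Parents of Treatment: {PriorTherapy}.
Enumerating:
  P1: Treatment <- PriorTherapy -> Severity -> Biomarker -> Dosage
  P2: Treatment <- PriorTherapy -> Severity -> Biomarker -> Hospital <- Dosage
  P3: Treatment <- PriorTherapy -> Severity -> Dosage
  P4: Treatment <- PriorTherapy -> Biomarker <- Severity -> Dosage
  P5: Treatment <- PriorTherapy -> Biomarker -> Dosage
  P6: Treatment <- PriorTherapy -> Biomarker -> Hospital <- Dosage
  P7: Treatment <- PriorTherapy -> Dosage
That exhausts the simple backdoor paths. Count: 7.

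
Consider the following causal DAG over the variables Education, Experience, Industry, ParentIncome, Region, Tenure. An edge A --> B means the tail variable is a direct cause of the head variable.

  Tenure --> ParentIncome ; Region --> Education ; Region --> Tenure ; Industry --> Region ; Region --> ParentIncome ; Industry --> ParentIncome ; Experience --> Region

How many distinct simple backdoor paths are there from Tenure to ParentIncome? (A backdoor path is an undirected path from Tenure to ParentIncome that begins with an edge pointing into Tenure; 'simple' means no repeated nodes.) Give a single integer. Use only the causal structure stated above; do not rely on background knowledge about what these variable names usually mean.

2

A backdoor path from Tenure to ParentIncome is any simple undirected path whose first edge points into Tenure (i.e. leaves Tenure via a parent).
Parents of Tenure: {Region}.
Enumerating:
  P1: Tenure <- Region <- Industry -> ParentIncome
  P2: Tenure <- Region -> ParentIncome
That exhausts the simple backdoor paths. Count: 2.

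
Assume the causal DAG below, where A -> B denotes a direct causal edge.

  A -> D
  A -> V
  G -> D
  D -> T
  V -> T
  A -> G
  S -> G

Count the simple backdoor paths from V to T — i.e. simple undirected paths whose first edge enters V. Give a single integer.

A backdoor path from V to T is any simple undirected path whose first edge points into V (i.e. leaves V via a parent).
Parents of V: {A}.
Enumerating:
  P1: V <- A -> G -> D -> T
  P2: V <- A -> D -> T
That exhausts the simple backdoor paths. Count: 2.

2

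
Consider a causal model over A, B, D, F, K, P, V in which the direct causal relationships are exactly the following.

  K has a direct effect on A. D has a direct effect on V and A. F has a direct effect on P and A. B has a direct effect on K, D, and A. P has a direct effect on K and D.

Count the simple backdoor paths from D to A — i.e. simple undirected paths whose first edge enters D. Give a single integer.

A backdoor path from D to A is any simple undirected path whose first edge points into D (i.e. leaves D via a parent).
Parents of D: {B, P}.
Enumerating:
  P1: D <- P <- F -> A
  P2: D <- P -> K <- B -> A
  P3: D <- P -> K -> A
  P4: D <- B -> K <- P <- F -> A
  P5: D <- B -> K -> A
  P6: D <- B -> A
That exhausts the simple backdoor paths. Count: 6.

6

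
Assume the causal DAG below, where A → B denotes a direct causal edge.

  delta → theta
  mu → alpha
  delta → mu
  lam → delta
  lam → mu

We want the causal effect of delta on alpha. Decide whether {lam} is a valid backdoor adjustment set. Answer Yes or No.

Yes

Backdoor paths from delta to alpha (paths whose first edge points into delta):
  P1: delta <- lam -> mu -> alpha
Condition 1 (no descendant of delta in the set): holds — descendants of delta are {alpha, mu, theta}; none are in {lam}.
Condition 2 (every backdoor path blocked by {lam}):
  P1: blocked at fork node lam ∈ conditioning set.
{lam} satisfies the backdoor criterion.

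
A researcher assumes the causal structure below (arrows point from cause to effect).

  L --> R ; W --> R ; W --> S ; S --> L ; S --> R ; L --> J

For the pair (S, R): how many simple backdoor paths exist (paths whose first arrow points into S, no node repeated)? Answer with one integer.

A backdoor path from S to R is any simple undirected path whose first edge points into S (i.e. leaves S via a parent).
Parents of S: {W}.
Enumerating:
  P1: S <- W -> R
That exhausts the simple backdoor paths. Count: 1.

1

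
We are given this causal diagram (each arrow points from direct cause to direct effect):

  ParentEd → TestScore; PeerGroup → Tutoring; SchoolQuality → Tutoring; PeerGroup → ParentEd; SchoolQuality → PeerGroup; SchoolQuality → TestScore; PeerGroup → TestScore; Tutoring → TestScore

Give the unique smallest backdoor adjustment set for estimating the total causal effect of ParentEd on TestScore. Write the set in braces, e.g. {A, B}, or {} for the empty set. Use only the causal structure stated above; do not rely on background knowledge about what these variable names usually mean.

Variables eligible for adjustment (non-descendants of ParentEd, excluding ParentEd and TestScore): {PeerGroup, SchoolQuality, Tutoring}.
Backdoor paths from ParentEd to TestScore:
  P1: ParentEd <- PeerGroup <- SchoolQuality -> Tutoring -> TestScore
  P2: ParentEd <- PeerGroup <- SchoolQuality -> TestScore
  P3: ParentEd <- PeerGroup -> Tutoring <- SchoolQuality -> TestScore
  P4: ParentEd <- PeerGroup -> Tutoring -> TestScore
  P5: ParentEd <- PeerGroup -> TestScore
The empty set is not sufficient: P1 (ParentEd <- PeerGroup <- SchoolQuality -> Tutoring -> TestScore) has no collider blocking it and no conditioned non-collider, so it is open.
Try {PeerGroup}:
  P1: blocked at chain node PeerGroup ∈ conditioning set.
  P2: blocked at chain node PeerGroup ∈ conditioning set.
  P3: blocked at fork node PeerGroup ∈ conditioning set.
  P4: blocked at fork node PeerGroup ∈ conditioning set.
  P5: blocked at fork node PeerGroup ∈ conditioning set.
{PeerGroup} contains no descendant of ParentEd and blocks every backdoor path.
No other singleton works — e.g. {SchoolQuality} leaves P4 open — so {PeerGroup} is the unique smallest valid adjustment set.

{PeerGroup}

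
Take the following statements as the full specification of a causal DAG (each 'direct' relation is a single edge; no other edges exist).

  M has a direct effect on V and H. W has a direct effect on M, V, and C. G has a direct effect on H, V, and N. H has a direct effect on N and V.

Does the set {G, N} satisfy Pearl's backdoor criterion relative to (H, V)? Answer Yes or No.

Backdoor paths from H to V (paths whose first edge points into H):
  P1: H <- G -> V
  P2: H <- M <- W -> V
  P3: H <- M -> V
Condition 1 (no descendant of H in the set): FAILS — N is a descendant of H.
Condition 2 (every backdoor path blocked by {G, N}):
  P1: blocked at fork node G ∈ conditioning set.
  P2: open — no interior node is in the conditioning set.
  P3: open — no interior node is in the conditioning set.
{G, N} does not satisfy the backdoor criterion.

No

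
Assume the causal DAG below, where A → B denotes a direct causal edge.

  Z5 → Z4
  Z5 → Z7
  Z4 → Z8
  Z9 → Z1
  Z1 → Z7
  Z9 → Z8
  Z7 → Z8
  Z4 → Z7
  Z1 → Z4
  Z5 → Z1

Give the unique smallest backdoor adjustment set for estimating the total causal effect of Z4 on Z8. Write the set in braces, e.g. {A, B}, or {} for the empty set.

Variables eligible for adjustment (non-descendants of Z4, excluding Z4 and Z8): {Z1, Z5, Z9}.
Backdoor paths from Z4 to Z8:
  P1: Z4 <- Z5 -> Z1 <- Z9 -> Z8
  P2: Z4 <- Z5 -> Z1 -> Z7 -> Z8
  P3: Z4 <- Z5 -> Z7 <- Z1 <- Z9 -> Z8
  P4: Z4 <- Z5 -> Z7 -> Z8
  P5: Z4 <- Z1 <- Z5 -> Z7 -> Z8
  P6: Z4 <- Z1 <- Z9 -> Z8
  P7: Z4 <- Z1 -> Z7 -> Z8
The empty set is not sufficient: P2 (Z4 <- Z5 -> Z1 -> Z7 -> Z8) has no collider blocking it and no conditioned non-collider, so it is open.
Try {Z1, Z5}:
  P1: blocked at fork node Z5 ∈ conditioning set.
  P2: blocked at fork node Z5 ∈ conditioning set.
  P3: blocked at fork node Z5 ∈ conditioning set.
  P4: blocked at fork node Z5 ∈ conditioning set.
  P5: blocked at chain node Z1 ∈ conditioning set.
  P6: blocked at chain node Z1 ∈ conditioning set.
  P7: blocked at fork node Z1 ∈ conditioning set.
{Z1, Z5} contains no descendant of Z4 and blocks every backdoor path.
Every element of {Z1, Z5} is needed (dropping Z1 leaves P6 open; dropping Z5 leaves P1 open), so no proper subset is valid.
Among all size-2 subsets of the eligible variables, only {Z1, Z5} blocks every backdoor path, so it is the unique smallest valid adjustment set.

{Z1, Z5}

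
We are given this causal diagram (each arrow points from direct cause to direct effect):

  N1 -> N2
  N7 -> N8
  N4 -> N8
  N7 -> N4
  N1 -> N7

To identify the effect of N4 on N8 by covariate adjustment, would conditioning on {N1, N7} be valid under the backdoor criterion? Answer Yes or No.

Backdoor paths from N4 to N8 (paths whose first edge points into N4):
  P1: N4 <- N7 -> N8
Condition 1 (no descendant of N4 in the set): holds — descendants of N4 are {N8}; none are in {N1, N7}.
Condition 2 (every backdoor path blocked by {N1, N7}):
  P1: blocked at fork node N7 ∈ conditioning set.
{N1, N7} satisfies the backdoor criterion.

Yes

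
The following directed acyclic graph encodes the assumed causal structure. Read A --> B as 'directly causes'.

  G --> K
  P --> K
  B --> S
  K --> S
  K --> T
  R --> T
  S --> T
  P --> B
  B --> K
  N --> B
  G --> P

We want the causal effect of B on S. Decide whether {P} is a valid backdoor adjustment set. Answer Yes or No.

Backdoor paths from B to S (paths whose first edge points into B):
  P1: B <- P <- G -> K -> S
  P2: B <- P <- G -> K -> T <- S
  P3: B <- P -> K -> S
  P4: B <- P -> K -> T <- S
Condition 1 (no descendant of B in the set): holds — descendants of B are {K, S, T}; none are in {P}.
Condition 2 (every backdoor path blocked by {P}):
  P1: blocked at chain node P ∈ conditioning set.
  P2: blocked at chain node P ∈ conditioning set.
  P3: blocked at fork node P ∈ conditioning set.
  P4: blocked at fork node P ∈ conditioning set.
{P} satisfies the backdoor criterion.

Yes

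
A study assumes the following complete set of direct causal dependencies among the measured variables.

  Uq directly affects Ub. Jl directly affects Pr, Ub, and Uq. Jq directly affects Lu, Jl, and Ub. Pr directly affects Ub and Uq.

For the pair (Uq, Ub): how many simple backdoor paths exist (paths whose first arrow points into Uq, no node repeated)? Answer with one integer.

6

A backdoor path from Uq to Ub is any simple undirected path whose first edge points into Uq (i.e. leaves Uq via a parent).
Parents of Uq: {Jl, Pr}.
Enumerating:
  P1: Uq <- Jl <- Jq -> Ub
  P2: Uq <- Jl -> Pr -> Ub
  P3: Uq <- Jl -> Ub
  P4: Uq <- Pr <- Jl <- Jq -> Ub
  P5: Uq <- Pr <- Jl -> Ub
  P6: Uq <- Pr -> Ub
That exhausts the simple backdoor paths. Count: 6.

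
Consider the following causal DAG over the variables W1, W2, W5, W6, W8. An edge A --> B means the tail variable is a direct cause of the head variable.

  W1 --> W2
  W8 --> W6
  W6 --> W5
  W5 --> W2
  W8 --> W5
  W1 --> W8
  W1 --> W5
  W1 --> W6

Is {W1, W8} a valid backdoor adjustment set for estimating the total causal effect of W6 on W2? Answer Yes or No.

Yes

Backdoor paths from W6 to W2 (paths whose first edge points into W6):
  P1: W6 <- W1 -> W8 -> W5 -> W2
  P2: W6 <- W1 -> W5 -> W2
  P3: W6 <- W1 -> W2
  P4: W6 <- W8 <- W1 -> W5 -> W2
  P5: W6 <- W8 <- W1 -> W2
  P6: W6 <- W8 -> W5 <- W1 -> W2
  P7: W6 <- W8 -> W5 -> W2
Condition 1 (no descendant of W6 in the set): holds — descendants of W6 are {W2, W5}; none are in {W1, W8}.
Condition 2 (every backdoor path blocked by {W1, W8}):
  P1: blocked at fork node W1 ∈ conditioning set.
  P2: blocked at fork node W1 ∈ conditioning set.
  P3: blocked at fork node W1 ∈ conditioning set.
  P4: blocked at chain node W8 ∈ conditioning set.
  P5: blocked at chain node W8 ∈ conditioning set.
  P6: blocked at fork node W8 ∈ conditioning set.
  P7: blocked at fork node W8 ∈ conditioning set.
{W1, W8} satisfies the backdoor criterion.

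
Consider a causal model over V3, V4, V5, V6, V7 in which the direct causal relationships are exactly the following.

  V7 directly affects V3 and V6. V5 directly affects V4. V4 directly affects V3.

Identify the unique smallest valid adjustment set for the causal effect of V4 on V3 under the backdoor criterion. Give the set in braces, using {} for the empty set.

Variables eligible for adjustment (non-descendants of V4, excluding V4 and V3): {V5, V6, V7}.
Backdoor paths from V4 to V3:
  (none)
With no backdoor paths the empty set already satisfies the criterion, and it is trivially minimal.

{}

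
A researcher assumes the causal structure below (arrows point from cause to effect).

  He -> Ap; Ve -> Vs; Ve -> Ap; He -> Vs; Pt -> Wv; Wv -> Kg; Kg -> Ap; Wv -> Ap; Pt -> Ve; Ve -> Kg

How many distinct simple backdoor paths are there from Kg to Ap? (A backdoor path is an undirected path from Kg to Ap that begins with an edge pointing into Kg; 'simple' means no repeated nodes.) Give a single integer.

A backdoor path from Kg to Ap is any simple undirected path whose first edge points into Kg (i.e. leaves Kg via a parent).
Parents of Kg: {Ve, Wv}.
Enumerating:
  P1: Kg <- Ve <- Pt -> Wv -> Ap
  P2: Kg <- Ve -> Vs <- He -> Ap
  P3: Kg <- Ve -> Ap
  P4: Kg <- Wv <- Pt -> Ve -> Vs <- He -> Ap
  P5: Kg <- Wv <- Pt -> Ve -> Ap
  P6: Kg <- Wv -> Ap
That exhausts the simple backdoor paths. Count: 6.

6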